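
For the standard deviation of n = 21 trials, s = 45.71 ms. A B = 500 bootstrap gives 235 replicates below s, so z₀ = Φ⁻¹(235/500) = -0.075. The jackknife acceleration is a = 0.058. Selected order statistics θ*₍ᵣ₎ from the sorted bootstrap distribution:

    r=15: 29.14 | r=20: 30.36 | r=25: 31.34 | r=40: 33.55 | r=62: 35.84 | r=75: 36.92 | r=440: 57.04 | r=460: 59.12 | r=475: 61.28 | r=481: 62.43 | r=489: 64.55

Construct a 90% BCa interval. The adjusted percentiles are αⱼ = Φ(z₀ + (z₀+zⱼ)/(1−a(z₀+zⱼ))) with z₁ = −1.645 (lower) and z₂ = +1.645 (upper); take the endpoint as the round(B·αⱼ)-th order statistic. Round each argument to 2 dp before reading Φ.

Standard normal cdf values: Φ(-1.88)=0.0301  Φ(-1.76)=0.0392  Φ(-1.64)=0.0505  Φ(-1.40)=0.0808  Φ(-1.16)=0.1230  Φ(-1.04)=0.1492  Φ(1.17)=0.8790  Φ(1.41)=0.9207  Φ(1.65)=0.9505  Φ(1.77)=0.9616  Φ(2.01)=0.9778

Lower: z₀ + z₁ = -0.075 + (-1.645) = -1.720; 1 − a(z₀+z₁) = 1 − (0.058)(-1.720) = 1.0998; argument = -0.075 + (-1.720)/1.0998 = -1.6390 → -1.64.
α₁ = Φ(-1.64) = 0.0505; rank = round(500 × 0.0505) = 25; θ*₍25₎ = 31.34.
Upper: z₀ + z₂ = 1.570; 1 − a(z₀+z₂) = 0.9089; argument = 1.6523 → 1.65; α₂ = 0.9505; rank = 475; θ*₍475₎ = 61.28.

(31.34, 61.28)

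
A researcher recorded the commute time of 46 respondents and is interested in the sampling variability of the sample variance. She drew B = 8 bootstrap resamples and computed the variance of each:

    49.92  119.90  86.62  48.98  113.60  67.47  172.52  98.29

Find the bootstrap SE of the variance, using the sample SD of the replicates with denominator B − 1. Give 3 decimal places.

SE* = 41.341

Bootstrap SE is the standard deviation of the 8 replicate variances.
Mean of replicates: (49.92 + 119.90 + 86.62 + 48.98 + 113.60 + 67.47 + 172.52 + 98.29) / 8 = 757.3000 / 8 = 94.6625
Sum of squared deviations: (−44.7425)² + (+25.2375)² + (−8.0425)² + (−45.6825)² + (+18.9375)² + (−27.1925)² + (+77.8575)² + (+3.6275)² = 11963.4054
Variance = 11963.4054 / 7 = 1709.0579
SE* = √1709.0579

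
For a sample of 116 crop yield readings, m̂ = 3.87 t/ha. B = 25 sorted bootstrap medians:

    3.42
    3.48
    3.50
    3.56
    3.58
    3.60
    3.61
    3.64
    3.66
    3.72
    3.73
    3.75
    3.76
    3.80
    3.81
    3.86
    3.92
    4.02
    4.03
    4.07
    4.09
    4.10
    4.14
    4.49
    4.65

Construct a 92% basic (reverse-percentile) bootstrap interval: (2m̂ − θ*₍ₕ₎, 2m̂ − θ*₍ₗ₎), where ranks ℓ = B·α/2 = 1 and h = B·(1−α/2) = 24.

Percentile endpoints at ranks 1 and 24: θ*₍1₎ = 3.42, θ*₍24₎ = 4.49.
Basic interval reflects these around m̂:
  lower = 2 × 3.87 − 4.49 = 3.25
  upper = 2 × 3.87 − 3.42 = 4.32

(3.25, 4.32)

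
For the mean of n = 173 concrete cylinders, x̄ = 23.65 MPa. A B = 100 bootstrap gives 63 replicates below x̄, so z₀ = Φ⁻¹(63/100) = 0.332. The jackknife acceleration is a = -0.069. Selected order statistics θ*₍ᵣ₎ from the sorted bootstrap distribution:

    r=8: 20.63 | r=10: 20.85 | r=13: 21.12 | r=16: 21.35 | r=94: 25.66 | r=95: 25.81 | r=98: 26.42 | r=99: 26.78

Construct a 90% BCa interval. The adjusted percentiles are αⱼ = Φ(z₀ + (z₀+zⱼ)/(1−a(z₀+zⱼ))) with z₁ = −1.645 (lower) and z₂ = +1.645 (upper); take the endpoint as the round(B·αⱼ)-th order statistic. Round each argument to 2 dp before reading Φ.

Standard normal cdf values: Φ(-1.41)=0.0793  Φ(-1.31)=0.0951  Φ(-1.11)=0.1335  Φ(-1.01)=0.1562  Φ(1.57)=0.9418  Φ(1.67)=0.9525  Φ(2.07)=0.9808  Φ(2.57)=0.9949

(21.12, 26.42)

Lower: z₀ + z₁ = 0.332 + (-1.645) = -1.313; 1 − a(z₀+z₁) = 1 − (-0.069)(-1.313) = 0.9094; argument = 0.332 + (-1.313)/0.9094 = -1.1118 → -1.11.
α₁ = Φ(-1.11) = 0.1335; rank = round(100 × 0.1335) = 13; θ*₍13₎ = 21.12.
Upper: z₀ + z₂ = 1.977; 1 − a(z₀+z₂) = 1.1364; argument = 2.0717 → 2.07; α₂ = 0.9808; rank = 98; θ*₍98₎ = 26.42.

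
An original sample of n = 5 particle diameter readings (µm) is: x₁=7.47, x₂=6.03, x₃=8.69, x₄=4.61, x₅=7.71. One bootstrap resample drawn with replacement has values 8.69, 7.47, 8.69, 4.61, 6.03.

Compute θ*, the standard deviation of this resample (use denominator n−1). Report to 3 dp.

θ* = 1.770

Mean = 7.0980; sum of squared deviations = 12.5381
s² = 12.5381 / 4 = 3.1345
s = √3.1345 = 1.770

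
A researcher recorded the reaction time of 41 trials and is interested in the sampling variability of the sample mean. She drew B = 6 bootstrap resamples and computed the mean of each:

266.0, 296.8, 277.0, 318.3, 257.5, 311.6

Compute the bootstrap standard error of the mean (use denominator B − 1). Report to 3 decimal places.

Bootstrap SE is the standard deviation of the 6 replicate means.
Mean of replicates: (266.0 + 296.8 + 277.0 + 318.3 + 257.5 + 311.6) / 6 = 1727.2000 / 6 = 287.8667
Sum of squared deviations: (−21.8667)² + (+8.9333)² + (−10.8667)² + (+30.4333)² + (−30.3667)² + (+23.7333)² = 3087.6333
Variance = 3087.6333 / 5 = 617.5267
SE* = √617.5267

SE* = 24.850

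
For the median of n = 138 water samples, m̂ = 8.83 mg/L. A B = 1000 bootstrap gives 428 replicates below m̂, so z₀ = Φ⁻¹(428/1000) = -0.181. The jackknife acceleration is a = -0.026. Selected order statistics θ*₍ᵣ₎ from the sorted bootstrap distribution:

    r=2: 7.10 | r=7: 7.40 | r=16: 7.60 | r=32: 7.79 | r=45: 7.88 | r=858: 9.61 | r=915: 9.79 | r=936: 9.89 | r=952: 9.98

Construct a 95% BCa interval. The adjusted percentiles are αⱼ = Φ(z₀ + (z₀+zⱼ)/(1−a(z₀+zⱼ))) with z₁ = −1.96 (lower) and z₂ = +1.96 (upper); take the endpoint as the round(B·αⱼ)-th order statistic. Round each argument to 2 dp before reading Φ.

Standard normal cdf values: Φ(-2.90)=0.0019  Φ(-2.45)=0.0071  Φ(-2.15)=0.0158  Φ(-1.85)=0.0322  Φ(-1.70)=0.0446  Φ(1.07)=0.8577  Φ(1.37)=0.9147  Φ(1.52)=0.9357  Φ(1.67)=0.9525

(7.40, 9.89)

Lower: z₀ + z₁ = -0.181 + (-1.960) = -2.141; 1 − a(z₀+z₁) = 1 − (-0.026)(-2.141) = 0.9443; argument = -0.181 + (-2.141)/0.9443 = -2.4482 → -2.45.
α₁ = Φ(-2.45) = 0.0071; rank = round(1000 × 0.0071) = 7; θ*₍7₎ = 7.40.
Upper: z₀ + z₂ = 1.779; 1 − a(z₀+z₂) = 1.0463; argument = 1.5194 → 1.52; α₂ = 0.9357; rank = 936; θ*₍936₎ = 9.89.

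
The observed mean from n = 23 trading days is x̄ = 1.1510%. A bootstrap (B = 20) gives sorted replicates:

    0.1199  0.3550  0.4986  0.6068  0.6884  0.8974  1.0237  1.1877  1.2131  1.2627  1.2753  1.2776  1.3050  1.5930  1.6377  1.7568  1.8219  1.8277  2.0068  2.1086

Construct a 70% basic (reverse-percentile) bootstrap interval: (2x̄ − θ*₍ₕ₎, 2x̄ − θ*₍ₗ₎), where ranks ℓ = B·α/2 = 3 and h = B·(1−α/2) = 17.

Percentile endpoints at ranks 3 and 17: θ*₍3₎ = 0.4986, θ*₍17₎ = 1.8219.
Basic interval reflects these around x̄:
  lower = 2 × 1.1510 − 1.8219 = 0.4801
  upper = 2 × 1.1510 − 0.4986 = 1.8034

(0.4801, 1.8034)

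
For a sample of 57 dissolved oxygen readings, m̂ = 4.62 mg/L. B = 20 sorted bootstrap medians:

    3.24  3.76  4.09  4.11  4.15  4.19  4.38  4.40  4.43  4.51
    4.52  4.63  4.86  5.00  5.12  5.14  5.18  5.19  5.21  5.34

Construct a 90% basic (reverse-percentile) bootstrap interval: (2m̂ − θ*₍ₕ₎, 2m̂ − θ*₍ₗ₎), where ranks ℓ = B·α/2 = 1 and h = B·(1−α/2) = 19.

Percentile endpoints at ranks 1 and 19: θ*₍1₎ = 3.24, θ*₍19₎ = 5.21.
Basic interval reflects these around m̂:
  lower = 2 × 4.62 − 5.21 = 4.03
  upper = 2 × 4.62 − 3.24 = 6.00

(4.03, 6.00)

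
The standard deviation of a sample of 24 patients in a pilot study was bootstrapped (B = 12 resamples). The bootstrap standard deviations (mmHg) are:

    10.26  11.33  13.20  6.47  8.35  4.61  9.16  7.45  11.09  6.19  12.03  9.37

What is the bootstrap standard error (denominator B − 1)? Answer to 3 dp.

SE* = 2.604

Bootstrap SE is the standard deviation of the 12 replicate standard deviations.
Mean of replicates: (10.26 + 11.33 + 13.20 + 6.47 + 8.35 + 4.61 + 9.16 + 7.45 + 11.09 + 6.19 + 12.03 + 9.37) / 12 = 109.5100 / 12 = 9.1258
Sum of squared deviations: (+1.1342)² + (+2.2042)² + (+4.0742)² + (−2.6558)² + (−0.7758)² + (−4.5158)² + (+0.0342)² + (−1.6758)² + (+1.9642)² + (−2.9358)² + (+2.9042)² + (+0.2442)² = 74.5721
Variance = 74.5721 / 11 = 6.7793
SE* = √6.7793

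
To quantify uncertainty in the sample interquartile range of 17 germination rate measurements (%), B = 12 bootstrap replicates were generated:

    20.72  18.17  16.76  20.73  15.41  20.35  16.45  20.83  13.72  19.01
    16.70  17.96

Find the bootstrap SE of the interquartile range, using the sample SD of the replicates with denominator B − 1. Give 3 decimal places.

Bootstrap SE is the standard deviation of the 12 replicate interquartile ranges.
Mean of replicates: (20.72 + 18.17 + 16.76 + 20.73 + 15.41 + 20.35 + 16.45 + 20.83 + 13.72 + 19.01 + 16.70 + 17.96) / 12 = 216.8100 / 12 = 18.0675
Sum of squared deviations: (+2.6525)² + (+0.1025)² + (−1.3075)² + (+2.6625)² + (−2.6575)² + (+2.2825)² + (−1.6175)² + (+2.7625)² + (−4.3475)² + (+0.9425)² + (−1.3675)² + (−0.1075)² = 60.0352
Variance = 60.0352 / 11 = 5.4577
SE* = √5.4577

SE* = 2.336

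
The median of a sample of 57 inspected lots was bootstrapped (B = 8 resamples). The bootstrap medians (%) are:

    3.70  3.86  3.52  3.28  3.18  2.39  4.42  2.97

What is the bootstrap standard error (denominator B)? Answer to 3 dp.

SE* = 0.573

Bootstrap SE is the standard deviation of the 8 replicate medians.
Mean of replicates: (3.70 + 3.86 + 3.52 + 3.28 + 3.18 + 2.39 + 4.42 + 2.97) / 8 = 27.3200 / 8 = 3.4150
Sum of squared deviations: (+0.2850)² + (+0.4450)² + (+0.1050)² + (−0.1350)² + (−0.2350)² + (−1.0250)² + (+1.0050)² + (−0.4450)² = 2.6224
Variance = 2.6224 / 8 = 0.3278
SE* = √0.3278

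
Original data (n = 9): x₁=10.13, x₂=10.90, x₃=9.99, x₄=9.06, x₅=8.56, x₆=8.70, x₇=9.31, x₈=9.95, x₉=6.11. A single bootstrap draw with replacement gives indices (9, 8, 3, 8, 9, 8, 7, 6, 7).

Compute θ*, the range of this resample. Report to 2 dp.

Resample values: 6.11, 9.95, 9.99, 9.95, 6.11, 9.95, 9.31, 8.70, 9.31.
Range = 9.99 − 6.11 = 3.88

θ* = 3.88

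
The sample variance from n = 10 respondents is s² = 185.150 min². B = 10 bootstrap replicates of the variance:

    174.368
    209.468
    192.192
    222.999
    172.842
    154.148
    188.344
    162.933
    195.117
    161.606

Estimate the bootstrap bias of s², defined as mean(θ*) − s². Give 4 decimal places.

bias = −1.7483

mean(θ*) = (174.368 + 209.468 + 192.192 + 222.999 + 172.842 + 154.148 + 188.344 + 162.933 + 195.117 + 161.606) / 10 = 183.40170
bias = 183.40170 − 185.150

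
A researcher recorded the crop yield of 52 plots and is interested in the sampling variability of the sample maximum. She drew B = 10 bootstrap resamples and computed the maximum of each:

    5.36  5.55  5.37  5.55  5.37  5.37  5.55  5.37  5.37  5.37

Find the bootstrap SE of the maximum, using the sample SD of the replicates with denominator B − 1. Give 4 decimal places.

Bootstrap SE is the standard deviation of the 10 replicate maximums.
Mean of replicates: (5.36 + 5.55 + 5.37 + 5.55 + 5.37 + 5.37 + 5.55 + 5.37 + 5.37 + 5.37) / 10 = 54.23000 / 10 = 5.42300
Sum of squared deviations: (−0.06300)² + (+0.12700)² + (−0.05300)² + (+0.12700)² + (−0.05300)² + (−0.05300)² + (+0.12700)² + (−0.05300)² + (−0.05300)² + (−0.05300)² = 0.06921
Variance = 0.06921 / 9 = 0.00769
SE* = √0.00769

SE* = 0.0877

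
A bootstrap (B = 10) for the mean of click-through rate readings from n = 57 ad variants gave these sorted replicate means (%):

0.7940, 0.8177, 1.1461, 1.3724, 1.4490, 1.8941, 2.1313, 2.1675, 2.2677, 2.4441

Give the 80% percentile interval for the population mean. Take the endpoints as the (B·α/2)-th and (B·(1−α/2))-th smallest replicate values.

α = 0.20; lower rank = 10 × 0.100 = 1; upper rank = 10 × 0.900 = 9.
The 1st smallest replicate is 0.7940; the 9th is 2.2677.

(0.7940, 2.2677)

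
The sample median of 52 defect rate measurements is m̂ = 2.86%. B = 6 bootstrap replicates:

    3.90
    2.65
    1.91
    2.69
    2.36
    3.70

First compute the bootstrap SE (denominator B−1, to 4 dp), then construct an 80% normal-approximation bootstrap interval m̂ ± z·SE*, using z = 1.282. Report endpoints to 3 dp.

Mean of replicates = 2.8683; sum of squared deviations = 3.0123; SE* = √(3.0123/5) = 0.7762
Margin = 1.282 × 0.7762 = 0.9951
Interval: 2.86 ± 0.9951

(1.865, 3.855)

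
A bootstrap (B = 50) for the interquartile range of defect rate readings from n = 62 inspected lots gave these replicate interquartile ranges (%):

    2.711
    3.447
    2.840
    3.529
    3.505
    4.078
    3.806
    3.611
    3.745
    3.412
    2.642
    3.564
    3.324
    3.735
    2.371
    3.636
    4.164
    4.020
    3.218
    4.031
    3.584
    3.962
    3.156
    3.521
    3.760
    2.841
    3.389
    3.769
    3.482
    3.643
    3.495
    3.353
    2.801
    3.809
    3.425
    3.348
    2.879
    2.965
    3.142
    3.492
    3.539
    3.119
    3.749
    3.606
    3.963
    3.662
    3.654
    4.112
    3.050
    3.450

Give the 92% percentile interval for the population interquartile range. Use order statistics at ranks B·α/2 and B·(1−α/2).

(2.642, 4.078)

Sorted replicates: 2.371, 2.642, 2.711, 2.801, 2.840, 2.841, 2.879, 2.965, 3.050, 3.119, 3.142, 3.156, 3.218, 3.324, 3.348, 3.353, 3.389, 3.412, 3.425, 3.447, 3.450, 3.482, 3.492, 3.495, 3.505, 3.521, 3.529, 3.539, 3.564, 3.584, 3.606, 3.611, 3.636, 3.643, 3.654, 3.662, 3.735, 3.745, 3.749, 3.760, 3.769, 3.806, 3.809, 3.962, 3.963, 4.020, 4.031, 4.078, 4.112, 4.164
α = 0.08; lower rank = 50 × 0.040 = 2; upper rank = 50 × 0.960 = 48.
The 2nd smallest replicate is 2.642; the 48th is 4.078.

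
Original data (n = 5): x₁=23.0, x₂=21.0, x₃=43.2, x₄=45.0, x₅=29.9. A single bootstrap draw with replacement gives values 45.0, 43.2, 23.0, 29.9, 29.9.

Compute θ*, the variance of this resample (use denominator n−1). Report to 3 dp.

Mean = 34.2000; sum of squared deviations = 360.0600
s² = 360.0600 / 4 = 90.0150

θ* = 90.015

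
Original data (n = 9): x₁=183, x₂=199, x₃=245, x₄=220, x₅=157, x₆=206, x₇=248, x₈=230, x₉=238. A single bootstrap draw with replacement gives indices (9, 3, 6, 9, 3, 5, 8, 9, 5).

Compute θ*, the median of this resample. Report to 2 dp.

Resample values: 238, 245, 206, 238, 245, 157, 230, 238, 157.
Sorted: 157, 157, 206, 230, 238, 238, 238, 245, 245
Median = middle value = 238.00

θ* = 238.00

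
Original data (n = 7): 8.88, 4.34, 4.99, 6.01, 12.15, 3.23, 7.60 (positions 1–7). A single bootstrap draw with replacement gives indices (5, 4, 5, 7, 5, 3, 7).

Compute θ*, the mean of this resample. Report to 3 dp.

θ* = 8.950

Resample values: 12.15, 6.01, 12.15, 7.60, 12.15, 4.99, 7.60.
Mean = (12.15 + 6.01 + 12.15 + 7.60 + 12.15 + 4.99 + 7.60) / 7 = 62.650 / 7 = 8.950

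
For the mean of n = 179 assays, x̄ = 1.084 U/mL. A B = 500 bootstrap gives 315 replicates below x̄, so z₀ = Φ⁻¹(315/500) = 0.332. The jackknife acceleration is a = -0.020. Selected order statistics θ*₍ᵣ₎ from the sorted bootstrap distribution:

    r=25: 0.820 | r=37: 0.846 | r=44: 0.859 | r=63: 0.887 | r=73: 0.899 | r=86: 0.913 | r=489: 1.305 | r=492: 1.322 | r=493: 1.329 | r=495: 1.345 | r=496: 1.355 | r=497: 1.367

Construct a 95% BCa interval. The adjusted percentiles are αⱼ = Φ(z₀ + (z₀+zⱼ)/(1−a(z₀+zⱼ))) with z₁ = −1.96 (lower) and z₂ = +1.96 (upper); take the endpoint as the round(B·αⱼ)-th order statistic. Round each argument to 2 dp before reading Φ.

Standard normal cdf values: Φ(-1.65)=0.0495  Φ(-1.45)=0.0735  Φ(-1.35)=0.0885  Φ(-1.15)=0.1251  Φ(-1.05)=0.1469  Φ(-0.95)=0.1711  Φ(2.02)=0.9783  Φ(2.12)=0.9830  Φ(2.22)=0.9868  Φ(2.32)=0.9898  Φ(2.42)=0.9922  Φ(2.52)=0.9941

Lower: z₀ + z₁ = 0.332 + (-1.960) = -1.628; 1 − a(z₀+z₁) = 1 − (-0.020)(-1.628) = 0.9674; argument = 0.332 + (-1.628)/0.9674 = -1.3508 → -1.35.
α₁ = Φ(-1.35) = 0.0885; rank = round(500 × 0.0885) = 44; θ*₍44₎ = 0.859.
Upper: z₀ + z₂ = 2.292; 1 − a(z₀+z₂) = 1.0458; argument = 2.5235 → 2.52; α₂ = 0.9941; rank = 497; θ*₍497₎ = 1.367.

(0.859, 1.367)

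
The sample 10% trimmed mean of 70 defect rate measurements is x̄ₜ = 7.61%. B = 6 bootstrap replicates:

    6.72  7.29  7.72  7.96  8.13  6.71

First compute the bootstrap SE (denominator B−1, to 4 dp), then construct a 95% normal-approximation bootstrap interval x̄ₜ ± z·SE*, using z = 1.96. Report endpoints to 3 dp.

(6.403, 8.817)

Mean of replicates = 7.4217; sum of squared deviations = 1.8967; SE* = √(1.8967/5) = 0.6159
Margin = 1.96 × 0.6159 = 1.2072
Interval: 7.61 ± 1.2072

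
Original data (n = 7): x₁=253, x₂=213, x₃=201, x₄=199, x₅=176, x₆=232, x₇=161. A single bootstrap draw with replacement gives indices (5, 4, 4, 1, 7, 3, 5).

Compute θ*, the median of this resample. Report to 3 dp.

θ* = 199.000

Resample values: 176, 199, 199, 253, 161, 201, 176.
Sorted: 161, 176, 176, 199, 199, 201, 253
Median = middle value = 199.000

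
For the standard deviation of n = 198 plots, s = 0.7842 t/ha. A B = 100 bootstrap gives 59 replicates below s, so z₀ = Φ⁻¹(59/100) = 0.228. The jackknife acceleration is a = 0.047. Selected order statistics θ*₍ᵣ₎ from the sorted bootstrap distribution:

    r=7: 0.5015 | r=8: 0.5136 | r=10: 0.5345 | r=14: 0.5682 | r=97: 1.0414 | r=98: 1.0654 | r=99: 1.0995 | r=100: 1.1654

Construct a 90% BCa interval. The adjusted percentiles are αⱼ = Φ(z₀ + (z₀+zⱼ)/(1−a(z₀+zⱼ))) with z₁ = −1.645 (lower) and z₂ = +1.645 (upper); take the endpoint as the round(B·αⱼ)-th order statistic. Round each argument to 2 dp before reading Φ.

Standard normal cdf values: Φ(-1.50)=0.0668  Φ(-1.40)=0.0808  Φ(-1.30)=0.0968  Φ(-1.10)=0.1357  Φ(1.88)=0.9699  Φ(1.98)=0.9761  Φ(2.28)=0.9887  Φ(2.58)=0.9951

(0.5682, 1.0995)

Lower: z₀ + z₁ = 0.228 + (-1.645) = -1.417; 1 − a(z₀+z₁) = 1 − (0.047)(-1.417) = 1.0666; argument = 0.228 + (-1.417)/1.0666 = -1.1005 → -1.10.
α₁ = Φ(-1.10) = 0.1357; rank = round(100 × 0.1357) = 14; θ*₍14₎ = 0.5682.
Upper: z₀ + z₂ = 1.873; 1 − a(z₀+z₂) = 0.9120; argument = 2.2818 → 2.28; α₂ = 0.9887; rank = 99; θ*₍99₎ = 1.0995.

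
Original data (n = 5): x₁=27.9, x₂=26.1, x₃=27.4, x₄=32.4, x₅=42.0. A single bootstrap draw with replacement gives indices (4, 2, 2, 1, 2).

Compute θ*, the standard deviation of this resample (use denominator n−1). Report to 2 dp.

θ* = 2.73

Resample values: 32.4, 26.1, 26.1, 27.9, 26.1.
Mean = 27.7200; sum of squared deviations = 29.8080
s² = 29.8080 / 4 = 7.4520
s = √7.4520 = 2.73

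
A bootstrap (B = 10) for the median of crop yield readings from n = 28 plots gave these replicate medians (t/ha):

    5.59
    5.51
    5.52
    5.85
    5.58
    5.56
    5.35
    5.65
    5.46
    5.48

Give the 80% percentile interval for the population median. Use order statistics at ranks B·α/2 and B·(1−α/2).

Sorted replicates: 5.35, 5.46, 5.48, 5.51, 5.52, 5.56, 5.58, 5.59, 5.65, 5.85
α = 0.20; lower rank = 10 × 0.100 = 1; upper rank = 10 × 0.900 = 9.
The 1st smallest replicate is 5.35; the 9th is 5.65.

(5.35, 5.65)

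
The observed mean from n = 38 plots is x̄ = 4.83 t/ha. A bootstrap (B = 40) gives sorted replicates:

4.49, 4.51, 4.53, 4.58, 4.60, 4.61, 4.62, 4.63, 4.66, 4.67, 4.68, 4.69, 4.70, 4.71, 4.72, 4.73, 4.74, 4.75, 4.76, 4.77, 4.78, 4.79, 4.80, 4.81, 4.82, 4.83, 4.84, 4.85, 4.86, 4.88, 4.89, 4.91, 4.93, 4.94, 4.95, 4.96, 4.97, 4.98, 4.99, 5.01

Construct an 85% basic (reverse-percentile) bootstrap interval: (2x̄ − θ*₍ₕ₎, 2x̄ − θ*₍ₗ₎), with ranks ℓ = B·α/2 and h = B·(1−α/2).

Percentile endpoints at ranks 3 and 37: θ*₍3₎ = 4.53, θ*₍37₎ = 4.97.
Basic interval reflects these around x̄:
  lower = 2 × 4.83 − 4.97 = 4.69
  upper = 2 × 4.83 − 4.53 = 5.13

(4.69, 5.13)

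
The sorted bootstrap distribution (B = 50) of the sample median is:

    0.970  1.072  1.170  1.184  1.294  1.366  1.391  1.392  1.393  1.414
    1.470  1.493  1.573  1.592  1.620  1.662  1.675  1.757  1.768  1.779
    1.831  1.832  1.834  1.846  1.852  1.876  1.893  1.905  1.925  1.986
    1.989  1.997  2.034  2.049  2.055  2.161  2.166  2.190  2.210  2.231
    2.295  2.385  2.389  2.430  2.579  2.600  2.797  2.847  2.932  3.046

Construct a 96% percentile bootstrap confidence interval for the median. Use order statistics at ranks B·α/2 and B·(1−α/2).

(0.970, 2.932)

α = 0.04; lower rank = 50 × 0.020 = 1; upper rank = 50 × 0.980 = 49.
The 1st smallest replicate is 0.970; the 49th is 2.932.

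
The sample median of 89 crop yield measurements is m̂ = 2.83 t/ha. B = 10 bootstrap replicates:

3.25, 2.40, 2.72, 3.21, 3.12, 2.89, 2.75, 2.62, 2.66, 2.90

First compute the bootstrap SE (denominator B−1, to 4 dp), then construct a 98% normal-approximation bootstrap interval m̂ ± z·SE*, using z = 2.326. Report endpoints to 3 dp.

Mean of replicates = 2.8520; sum of squared deviations = 0.6850; SE* = √(0.6850/9) = 0.2759
Margin = 2.326 × 0.2759 = 0.6417
Interval: 2.83 ± 0.6417

(2.188, 3.472)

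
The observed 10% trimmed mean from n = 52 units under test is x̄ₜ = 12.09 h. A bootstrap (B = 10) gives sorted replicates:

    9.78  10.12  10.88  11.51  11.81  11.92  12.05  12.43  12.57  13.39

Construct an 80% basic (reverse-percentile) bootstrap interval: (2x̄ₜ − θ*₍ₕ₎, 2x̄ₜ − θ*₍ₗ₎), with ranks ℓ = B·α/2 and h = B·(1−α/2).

Percentile endpoints at ranks 1 and 9: θ*₍1₎ = 9.78, θ*₍9₎ = 12.57.
Basic interval reflects these around x̄ₜ:
  lower = 2 × 12.09 − 12.57 = 11.61
  upper = 2 × 12.09 − 9.78 = 14.40

(11.61, 14.40)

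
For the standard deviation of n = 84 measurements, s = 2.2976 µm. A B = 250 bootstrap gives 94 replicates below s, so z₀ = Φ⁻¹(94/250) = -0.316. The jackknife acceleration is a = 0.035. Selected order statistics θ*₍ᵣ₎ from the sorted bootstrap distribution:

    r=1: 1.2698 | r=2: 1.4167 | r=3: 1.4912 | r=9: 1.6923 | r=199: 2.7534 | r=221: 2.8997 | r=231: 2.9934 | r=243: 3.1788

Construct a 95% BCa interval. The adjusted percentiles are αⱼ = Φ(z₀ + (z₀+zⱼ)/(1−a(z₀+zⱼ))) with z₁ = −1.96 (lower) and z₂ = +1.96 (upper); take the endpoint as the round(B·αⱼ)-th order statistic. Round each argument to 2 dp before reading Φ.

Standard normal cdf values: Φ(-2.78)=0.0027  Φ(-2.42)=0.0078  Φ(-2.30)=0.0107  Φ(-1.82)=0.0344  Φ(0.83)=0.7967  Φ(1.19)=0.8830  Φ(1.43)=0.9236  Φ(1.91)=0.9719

(1.4167, 2.9934)

Lower: z₀ + z₁ = -0.316 + (-1.960) = -2.276; 1 − a(z₀+z₁) = 1 − (0.035)(-2.276) = 1.0797; argument = -0.316 + (-2.276)/1.0797 = -2.4241 → -2.42.
α₁ = Φ(-2.42) = 0.0078; rank = round(250 × 0.0078) = 2; θ*₍2₎ = 1.4167.
Upper: z₀ + z₂ = 1.644; 1 − a(z₀+z₂) = 0.9425; argument = 1.4284 → 1.43; α₂ = 0.9236; rank = 231; θ*₍231₎ = 2.9934.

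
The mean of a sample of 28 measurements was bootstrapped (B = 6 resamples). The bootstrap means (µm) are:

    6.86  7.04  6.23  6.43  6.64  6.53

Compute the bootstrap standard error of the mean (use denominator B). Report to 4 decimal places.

SE* = 0.2679

Bootstrap SE is the standard deviation of the 6 replicate means.
Mean of replicates: (6.86 + 7.04 + 6.23 + 6.43 + 6.64 + 6.53) / 6 = 39.73000 / 6 = 6.62167
Sum of squared deviations: (+0.23833)² + (+0.41833)² + (−0.39167)² + (−0.19167)² + (+0.01833)² + (−0.09167)² = 0.43068
Variance = 0.43068 / 6 = 0.07178
SE* = √0.07178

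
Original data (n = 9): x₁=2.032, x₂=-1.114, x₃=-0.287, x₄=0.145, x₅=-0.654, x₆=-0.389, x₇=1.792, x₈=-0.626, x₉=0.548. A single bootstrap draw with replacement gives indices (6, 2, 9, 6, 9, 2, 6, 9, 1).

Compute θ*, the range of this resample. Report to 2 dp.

θ* = 3.15

Resample values: -0.389, -1.114, 0.548, -0.389, 0.548, -1.114, -0.389, 0.548, 2.032.
Range = 2.032 − -1.114 = 3.15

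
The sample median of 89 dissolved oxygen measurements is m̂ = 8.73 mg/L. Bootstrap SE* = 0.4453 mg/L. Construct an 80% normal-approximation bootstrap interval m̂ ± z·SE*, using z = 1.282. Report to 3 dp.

(8.159, 9.301)

Margin = 1.282 × 0.4453 = 0.5709
Interval: 8.73 ± 0.5709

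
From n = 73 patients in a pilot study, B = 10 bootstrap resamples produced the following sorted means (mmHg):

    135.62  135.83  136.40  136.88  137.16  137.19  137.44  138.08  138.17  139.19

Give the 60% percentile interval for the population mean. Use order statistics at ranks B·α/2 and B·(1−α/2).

α = 0.40; lower rank = 10 × 0.200 = 2; upper rank = 10 × 0.800 = 8.
The 2nd smallest replicate is 135.83; the 8th is 138.08.

(135.83, 138.08)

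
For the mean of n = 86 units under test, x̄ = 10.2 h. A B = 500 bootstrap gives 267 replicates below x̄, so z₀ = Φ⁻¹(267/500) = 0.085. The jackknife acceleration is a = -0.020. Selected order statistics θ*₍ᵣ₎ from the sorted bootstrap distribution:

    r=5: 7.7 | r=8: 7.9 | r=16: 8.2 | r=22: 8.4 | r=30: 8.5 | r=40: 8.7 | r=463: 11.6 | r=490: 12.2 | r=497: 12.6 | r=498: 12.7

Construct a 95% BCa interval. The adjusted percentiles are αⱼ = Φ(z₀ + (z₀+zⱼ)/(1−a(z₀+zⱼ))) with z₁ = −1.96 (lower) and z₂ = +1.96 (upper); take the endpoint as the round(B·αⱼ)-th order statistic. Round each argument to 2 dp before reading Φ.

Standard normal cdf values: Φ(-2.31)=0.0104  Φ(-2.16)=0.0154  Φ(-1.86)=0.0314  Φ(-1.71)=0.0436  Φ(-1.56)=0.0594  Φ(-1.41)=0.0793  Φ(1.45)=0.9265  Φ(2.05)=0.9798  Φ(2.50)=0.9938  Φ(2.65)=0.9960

(8.2, 12.2)

Lower: z₀ + z₁ = 0.085 + (-1.960) = -1.875; 1 − a(z₀+z₁) = 1 − (-0.020)(-1.875) = 0.9625; argument = 0.085 + (-1.875)/0.9625 = -1.8631 → -1.86.
α₁ = Φ(-1.86) = 0.0314; rank = round(500 × 0.0314) = 16; θ*₍16₎ = 8.2.
Upper: z₀ + z₂ = 2.045; 1 − a(z₀+z₂) = 1.0409; argument = 2.0496 → 2.05; α₂ = 0.9798; rank = 490; θ*₍490₎ = 12.2.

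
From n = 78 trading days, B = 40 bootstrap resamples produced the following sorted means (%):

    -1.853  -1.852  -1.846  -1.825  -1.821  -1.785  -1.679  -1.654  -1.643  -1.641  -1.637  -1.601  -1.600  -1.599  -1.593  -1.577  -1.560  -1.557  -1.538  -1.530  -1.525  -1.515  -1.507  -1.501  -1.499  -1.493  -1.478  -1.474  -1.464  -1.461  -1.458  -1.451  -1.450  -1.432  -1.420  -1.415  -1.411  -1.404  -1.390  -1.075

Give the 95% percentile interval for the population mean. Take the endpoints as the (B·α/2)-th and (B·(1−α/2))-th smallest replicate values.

(-1.853, -1.390)

α = 0.05; lower rank = 40 × 0.025 = 1; upper rank = 40 × 0.975 = 39.
The 1st smallest replicate is -1.853; the 39th is -1.390.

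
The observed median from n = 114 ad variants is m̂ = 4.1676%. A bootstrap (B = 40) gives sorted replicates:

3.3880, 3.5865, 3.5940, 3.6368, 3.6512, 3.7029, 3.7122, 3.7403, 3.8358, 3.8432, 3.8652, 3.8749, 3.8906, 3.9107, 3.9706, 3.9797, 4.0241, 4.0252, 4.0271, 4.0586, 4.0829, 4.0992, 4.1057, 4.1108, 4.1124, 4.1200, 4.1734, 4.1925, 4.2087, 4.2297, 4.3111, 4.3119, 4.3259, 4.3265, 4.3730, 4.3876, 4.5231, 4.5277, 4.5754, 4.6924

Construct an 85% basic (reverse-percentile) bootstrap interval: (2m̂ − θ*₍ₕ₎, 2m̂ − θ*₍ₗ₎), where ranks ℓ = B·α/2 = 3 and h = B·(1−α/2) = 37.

Percentile endpoints at ranks 3 and 37: θ*₍3₎ = 3.5940, θ*₍37₎ = 4.5231.
Basic interval reflects these around m̂:
  lower = 2 × 4.1676 − 4.5231 = 3.8121
  upper = 2 × 4.1676 − 3.5940 = 4.7412

(3.8121, 4.7412)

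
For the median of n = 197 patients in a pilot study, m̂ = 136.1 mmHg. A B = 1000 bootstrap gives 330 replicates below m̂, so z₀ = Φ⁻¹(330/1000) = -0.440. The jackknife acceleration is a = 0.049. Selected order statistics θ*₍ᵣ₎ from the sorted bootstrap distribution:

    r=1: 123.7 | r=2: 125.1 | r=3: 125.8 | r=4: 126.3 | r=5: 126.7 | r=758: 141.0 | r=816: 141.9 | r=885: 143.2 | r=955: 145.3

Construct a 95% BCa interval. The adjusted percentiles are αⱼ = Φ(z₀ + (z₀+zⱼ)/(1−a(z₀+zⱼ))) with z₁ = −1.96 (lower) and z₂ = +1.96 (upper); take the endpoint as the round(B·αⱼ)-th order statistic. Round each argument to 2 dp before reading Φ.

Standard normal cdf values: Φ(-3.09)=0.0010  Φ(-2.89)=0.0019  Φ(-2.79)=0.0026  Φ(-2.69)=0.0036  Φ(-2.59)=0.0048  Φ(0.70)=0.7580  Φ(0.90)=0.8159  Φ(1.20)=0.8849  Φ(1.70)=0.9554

Lower: z₀ + z₁ = -0.440 + (-1.960) = -2.400; 1 − a(z₀+z₁) = 1 − (0.049)(-2.400) = 1.1176; argument = -0.440 + (-2.400)/1.1176 = -2.5875 → -2.59.
α₁ = Φ(-2.59) = 0.0048; rank = round(1000 × 0.0048) = 5; θ*₍5₎ = 126.7.
Upper: z₀ + z₂ = 1.520; 1 − a(z₀+z₂) = 0.9255; argument = 1.2023 → 1.20; α₂ = 0.8849; rank = 885; θ*₍885₎ = 143.2.

(126.7, 143.2)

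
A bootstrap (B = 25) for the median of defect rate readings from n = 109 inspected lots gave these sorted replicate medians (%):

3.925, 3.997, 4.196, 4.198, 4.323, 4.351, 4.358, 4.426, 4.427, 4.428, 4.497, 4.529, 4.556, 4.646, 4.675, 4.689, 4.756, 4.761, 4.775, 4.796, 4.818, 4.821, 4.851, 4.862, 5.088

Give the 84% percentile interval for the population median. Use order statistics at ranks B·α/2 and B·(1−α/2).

α = 0.16; lower rank = 25 × 0.080 = 2; upper rank = 25 × 0.920 = 23.
The 2nd smallest replicate is 3.997; the 23rd is 4.851.

(3.997, 4.851)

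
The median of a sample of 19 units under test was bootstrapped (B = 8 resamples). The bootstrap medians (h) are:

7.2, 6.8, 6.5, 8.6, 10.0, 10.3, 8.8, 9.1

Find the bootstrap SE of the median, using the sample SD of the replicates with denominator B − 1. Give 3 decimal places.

Bootstrap SE is the standard deviation of the 8 replicate medians.
Mean of replicates: (7.2 + 6.8 + 6.5 + 8.6 + 10.0 + 10.3 + 8.8 + 9.1) / 8 = 67.3000 / 8 = 8.4125
Sum of squared deviations: (−1.2125)² + (−1.6125)² + (−1.9125)² + (+0.1875)² + (+1.5875)² + (+1.8875)² + (+0.3875)² + (+0.6875)² = 14.4688
Variance = 14.4688 / 7 = 2.0670
SE* = √2.0670

SE* = 1.438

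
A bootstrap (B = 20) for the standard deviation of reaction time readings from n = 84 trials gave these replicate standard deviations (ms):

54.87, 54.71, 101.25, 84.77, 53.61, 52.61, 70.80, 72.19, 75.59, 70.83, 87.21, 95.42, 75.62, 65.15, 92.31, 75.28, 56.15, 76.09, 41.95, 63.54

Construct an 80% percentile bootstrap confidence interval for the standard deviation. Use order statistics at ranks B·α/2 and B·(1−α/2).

(52.61, 92.31)

Sorted replicates: 41.95, 52.61, 53.61, 54.71, 54.87, 56.15, 63.54, 65.15, 70.80, 70.83, 72.19, 75.28, 75.59, 75.62, 76.09, 84.77, 87.21, 92.31, 95.42, 101.25
α = 0.20; lower rank = 20 × 0.100 = 2; upper rank = 20 × 0.900 = 18.
The 2nd smallest replicate is 52.61; the 18th is 92.31.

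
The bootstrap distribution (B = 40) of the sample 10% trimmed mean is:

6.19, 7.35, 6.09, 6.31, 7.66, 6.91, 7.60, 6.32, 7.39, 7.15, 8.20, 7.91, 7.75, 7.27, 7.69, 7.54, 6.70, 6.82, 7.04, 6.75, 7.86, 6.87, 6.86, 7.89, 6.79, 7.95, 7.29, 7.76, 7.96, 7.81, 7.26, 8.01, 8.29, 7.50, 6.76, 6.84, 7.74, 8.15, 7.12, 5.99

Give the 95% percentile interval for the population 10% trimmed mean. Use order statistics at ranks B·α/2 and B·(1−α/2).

Sorted replicates: 5.99, 6.09, 6.19, 6.31, 6.32, 6.70, 6.75, 6.76, 6.79, 6.82, 6.84, 6.86, 6.87, 6.91, 7.04, 7.12, 7.15, 7.26, 7.27, 7.29, 7.35, 7.39, 7.50, 7.54, 7.60, 7.66, 7.69, 7.74, 7.75, 7.76, 7.81, 7.86, 7.89, 7.91, 7.95, 7.96, 8.01, 8.15, 8.20, 8.29
α = 0.05; lower rank = 40 × 0.025 = 1; upper rank = 40 × 0.975 = 39.
The 1st smallest replicate is 5.99; the 39th is 8.20.

(5.99, 8.20)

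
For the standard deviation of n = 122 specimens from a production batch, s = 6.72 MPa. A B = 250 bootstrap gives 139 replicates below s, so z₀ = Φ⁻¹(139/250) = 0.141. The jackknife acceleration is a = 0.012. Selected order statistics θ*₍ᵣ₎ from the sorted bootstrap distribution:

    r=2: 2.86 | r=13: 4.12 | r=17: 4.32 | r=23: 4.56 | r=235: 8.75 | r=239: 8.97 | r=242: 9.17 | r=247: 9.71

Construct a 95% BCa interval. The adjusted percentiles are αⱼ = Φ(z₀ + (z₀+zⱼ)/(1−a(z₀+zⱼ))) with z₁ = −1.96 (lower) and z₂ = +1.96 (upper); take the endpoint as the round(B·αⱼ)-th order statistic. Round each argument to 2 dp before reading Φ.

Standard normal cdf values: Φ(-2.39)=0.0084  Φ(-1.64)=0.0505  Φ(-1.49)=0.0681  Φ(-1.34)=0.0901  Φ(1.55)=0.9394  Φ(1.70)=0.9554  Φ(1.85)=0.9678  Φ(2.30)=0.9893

Lower: z₀ + z₁ = 0.141 + (-1.960) = -1.819; 1 − a(z₀+z₁) = 1 − (0.012)(-1.819) = 1.0218; argument = 0.141 + (-1.819)/1.0218 = -1.6391 → -1.64.
α₁ = Φ(-1.64) = 0.0505; rank = round(250 × 0.0505) = 13; θ*₍13₎ = 4.12.
Upper: z₀ + z₂ = 2.101; 1 − a(z₀+z₂) = 0.9748; argument = 2.2963 → 2.30; α₂ = 0.9893; rank = 247; θ*₍247₎ = 9.71.

(4.12, 9.71)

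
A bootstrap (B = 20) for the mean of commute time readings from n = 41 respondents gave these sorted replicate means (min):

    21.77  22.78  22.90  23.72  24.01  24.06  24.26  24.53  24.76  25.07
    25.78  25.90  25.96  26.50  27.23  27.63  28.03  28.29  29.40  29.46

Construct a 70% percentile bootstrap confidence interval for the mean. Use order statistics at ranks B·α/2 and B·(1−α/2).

(22.90, 28.03)

α = 0.30; lower rank = 20 × 0.150 = 3; upper rank = 20 × 0.850 = 17.
The 3rd smallest replicate is 22.90; the 17th is 28.03.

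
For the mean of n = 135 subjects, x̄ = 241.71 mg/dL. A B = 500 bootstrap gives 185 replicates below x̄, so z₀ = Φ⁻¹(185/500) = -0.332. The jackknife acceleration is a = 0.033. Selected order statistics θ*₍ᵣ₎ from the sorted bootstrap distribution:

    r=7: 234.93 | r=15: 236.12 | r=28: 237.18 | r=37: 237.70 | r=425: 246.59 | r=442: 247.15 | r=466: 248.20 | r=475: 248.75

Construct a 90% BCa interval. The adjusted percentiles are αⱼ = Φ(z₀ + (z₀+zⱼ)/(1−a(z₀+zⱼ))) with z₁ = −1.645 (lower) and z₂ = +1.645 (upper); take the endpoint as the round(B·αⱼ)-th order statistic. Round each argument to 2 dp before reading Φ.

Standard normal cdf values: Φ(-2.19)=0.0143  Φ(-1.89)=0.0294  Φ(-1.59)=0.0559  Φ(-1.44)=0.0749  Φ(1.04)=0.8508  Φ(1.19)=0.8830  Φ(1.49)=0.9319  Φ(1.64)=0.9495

(234.93, 246.59)

Lower: z₀ + z₁ = -0.332 + (-1.645) = -1.977; 1 − a(z₀+z₁) = 1 − (0.033)(-1.977) = 1.0652; argument = -0.332 + (-1.977)/1.0652 = -2.1879 → -2.19.
α₁ = Φ(-2.19) = 0.0143; rank = round(500 × 0.0143) = 7; θ*₍7₎ = 234.93.
Upper: z₀ + z₂ = 1.313; 1 − a(z₀+z₂) = 0.9567; argument = 1.0405 → 1.04; α₂ = 0.8508; rank = 425; θ*₍425₎ = 246.59.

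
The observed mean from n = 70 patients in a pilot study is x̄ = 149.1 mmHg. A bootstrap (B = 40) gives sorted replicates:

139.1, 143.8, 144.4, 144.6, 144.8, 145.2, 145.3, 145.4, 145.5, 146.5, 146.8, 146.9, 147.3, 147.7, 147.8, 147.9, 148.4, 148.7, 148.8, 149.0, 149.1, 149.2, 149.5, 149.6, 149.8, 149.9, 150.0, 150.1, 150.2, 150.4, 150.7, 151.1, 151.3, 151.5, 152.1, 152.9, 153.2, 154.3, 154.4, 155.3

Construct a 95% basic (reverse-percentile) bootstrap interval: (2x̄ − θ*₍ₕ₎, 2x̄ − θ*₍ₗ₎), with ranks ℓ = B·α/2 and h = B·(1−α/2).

Percentile endpoints at ranks 1 and 39: θ*₍1₎ = 139.1, θ*₍39₎ = 154.4.
Basic interval reflects these around x̄:
  lower = 2 × 149.1 − 154.4 = 143.8
  upper = 2 × 149.1 − 139.1 = 159.1

(143.8, 159.1)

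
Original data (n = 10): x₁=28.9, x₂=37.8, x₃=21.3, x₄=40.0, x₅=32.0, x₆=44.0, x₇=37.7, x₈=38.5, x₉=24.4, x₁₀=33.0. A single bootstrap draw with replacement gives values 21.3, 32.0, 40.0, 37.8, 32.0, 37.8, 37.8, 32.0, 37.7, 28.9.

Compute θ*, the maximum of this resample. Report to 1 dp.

Maximum = 40.0

θ* = 40.0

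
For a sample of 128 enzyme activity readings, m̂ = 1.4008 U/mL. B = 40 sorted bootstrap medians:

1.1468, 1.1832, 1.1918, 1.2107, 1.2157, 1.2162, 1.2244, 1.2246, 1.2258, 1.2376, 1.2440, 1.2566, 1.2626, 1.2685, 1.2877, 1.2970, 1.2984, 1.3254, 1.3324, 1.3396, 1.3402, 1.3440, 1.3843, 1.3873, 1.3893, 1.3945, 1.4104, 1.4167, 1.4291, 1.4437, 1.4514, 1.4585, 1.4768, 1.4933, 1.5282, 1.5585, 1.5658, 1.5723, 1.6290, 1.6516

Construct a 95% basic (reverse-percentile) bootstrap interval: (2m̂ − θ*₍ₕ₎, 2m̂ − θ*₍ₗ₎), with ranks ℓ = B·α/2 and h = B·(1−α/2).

Percentile endpoints at ranks 1 and 39: θ*₍1₎ = 1.1468, θ*₍39₎ = 1.6290.
Basic interval reflects these around m̂:
  lower = 2 × 1.4008 − 1.6290 = 1.1726
  upper = 2 × 1.4008 − 1.1468 = 1.6548

(1.1726, 1.6548)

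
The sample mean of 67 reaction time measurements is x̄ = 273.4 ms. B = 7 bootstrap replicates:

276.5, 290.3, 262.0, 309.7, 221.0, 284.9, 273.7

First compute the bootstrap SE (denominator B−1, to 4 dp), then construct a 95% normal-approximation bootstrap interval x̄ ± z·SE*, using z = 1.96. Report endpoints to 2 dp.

(219.02, 327.78)

Mean of replicates = 274.0143; sum of squared deviations = 4618.3286; SE* = √(4618.3286/6) = 27.7439
Margin = 1.96 × 27.7439 = 54.378
Interval: 273.4 ± 54.378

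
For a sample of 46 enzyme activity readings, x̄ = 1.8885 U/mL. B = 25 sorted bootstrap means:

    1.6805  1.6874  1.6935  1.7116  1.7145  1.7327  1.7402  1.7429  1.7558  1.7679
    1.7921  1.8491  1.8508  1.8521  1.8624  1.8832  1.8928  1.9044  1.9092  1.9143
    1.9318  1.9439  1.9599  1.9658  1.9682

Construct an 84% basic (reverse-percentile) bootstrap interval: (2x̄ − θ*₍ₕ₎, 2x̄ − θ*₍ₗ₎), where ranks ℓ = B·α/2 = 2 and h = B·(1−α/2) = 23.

Percentile endpoints at ranks 2 and 23: θ*₍2₎ = 1.6874, θ*₍23₎ = 1.9599.
Basic interval reflects these around x̄:
  lower = 2 × 1.8885 − 1.9599 = 1.8171
  upper = 2 × 1.8885 − 1.6874 = 2.0896

(1.8171, 2.0896)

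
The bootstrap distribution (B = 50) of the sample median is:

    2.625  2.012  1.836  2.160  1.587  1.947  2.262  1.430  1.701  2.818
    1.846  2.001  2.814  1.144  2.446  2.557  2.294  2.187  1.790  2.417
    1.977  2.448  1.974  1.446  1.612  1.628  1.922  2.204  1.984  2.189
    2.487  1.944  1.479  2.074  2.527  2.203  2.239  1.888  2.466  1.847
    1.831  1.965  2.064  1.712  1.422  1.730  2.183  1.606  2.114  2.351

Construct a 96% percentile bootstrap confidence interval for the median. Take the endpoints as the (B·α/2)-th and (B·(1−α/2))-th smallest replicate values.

(1.144, 2.814)

Sorted replicates: 1.144, 1.422, 1.430, 1.446, 1.479, 1.587, 1.606, 1.612, 1.628, 1.701, 1.712, 1.730, 1.790, 1.831, 1.836, 1.846, 1.847, 1.888, 1.922, 1.944, 1.947, 1.965, 1.974, 1.977, 1.984, 2.001, 2.012, 2.064, 2.074, 2.114, 2.160, 2.183, 2.187, 2.189, 2.203, 2.204, 2.239, 2.262, 2.294, 2.351, 2.417, 2.446, 2.448, 2.466, 2.487, 2.527, 2.557, 2.625, 2.814, 2.818
α = 0.04; lower rank = 50 × 0.020 = 1; upper rank = 50 × 0.980 = 49.
The 1st smallest replicate is 1.144; the 49th is 2.814.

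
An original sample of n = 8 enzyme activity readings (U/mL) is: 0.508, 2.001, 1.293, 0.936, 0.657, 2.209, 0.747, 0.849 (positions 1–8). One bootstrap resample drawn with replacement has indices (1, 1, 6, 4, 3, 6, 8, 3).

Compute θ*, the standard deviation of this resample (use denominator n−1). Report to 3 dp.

Resample values: 0.508, 0.508, 2.209, 0.936, 1.293, 2.209, 0.849, 1.293.
Mean = 1.2256; sum of squared deviations = 3.1988
s² = 3.1988 / 7 = 0.4570
s = √0.4570 = 0.676

θ* = 0.676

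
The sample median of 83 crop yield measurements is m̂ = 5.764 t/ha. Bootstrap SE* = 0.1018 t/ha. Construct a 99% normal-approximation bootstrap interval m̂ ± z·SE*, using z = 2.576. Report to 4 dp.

(5.5018, 6.0262)

Margin = 2.576 × 0.1018 = 0.26224
Interval: 5.764 ± 0.26224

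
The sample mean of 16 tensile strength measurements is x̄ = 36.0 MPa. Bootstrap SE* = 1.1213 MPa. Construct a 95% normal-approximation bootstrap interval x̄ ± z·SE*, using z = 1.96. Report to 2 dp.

(33.80, 38.20)

Margin = 1.96 × 1.1213 = 2.198
Interval: 36.0 ± 2.198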